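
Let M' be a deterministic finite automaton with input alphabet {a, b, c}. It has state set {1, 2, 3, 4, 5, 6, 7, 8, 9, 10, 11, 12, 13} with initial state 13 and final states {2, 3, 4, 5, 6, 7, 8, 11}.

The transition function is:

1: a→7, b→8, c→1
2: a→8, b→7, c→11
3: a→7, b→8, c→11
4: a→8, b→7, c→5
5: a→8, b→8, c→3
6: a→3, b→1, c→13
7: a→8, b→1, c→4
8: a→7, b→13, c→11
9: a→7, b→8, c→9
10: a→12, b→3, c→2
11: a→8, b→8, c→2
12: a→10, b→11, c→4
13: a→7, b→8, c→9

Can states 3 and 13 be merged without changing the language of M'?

No

States {6,10,12} cannot be reached from the start state, so discard them.
Start with accepting vs non-accepting: {2,3,4,5,7,8,11} | {1,9,13}.
Split {2,3,4,5,7,8,11} by δ(·,b) → {2,3,4,5,11} and {7,8}.
Stable partition: {2,3,4,5,11} | {1,9,13} | {7,8} — 3 equivalence classes.
3 and 13 end up in different blocks, so they are distinguishable. For instance, the string 'ε' is accepted from only 3.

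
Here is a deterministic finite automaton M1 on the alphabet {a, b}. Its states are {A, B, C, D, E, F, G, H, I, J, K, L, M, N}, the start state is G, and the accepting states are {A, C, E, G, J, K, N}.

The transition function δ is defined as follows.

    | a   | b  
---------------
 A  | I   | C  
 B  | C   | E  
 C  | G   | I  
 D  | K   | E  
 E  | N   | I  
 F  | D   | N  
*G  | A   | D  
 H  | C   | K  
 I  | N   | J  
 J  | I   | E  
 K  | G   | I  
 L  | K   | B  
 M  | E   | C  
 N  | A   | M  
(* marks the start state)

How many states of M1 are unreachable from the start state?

No path from G leads to B, F, H, L; the other 10 states are all reachable.

4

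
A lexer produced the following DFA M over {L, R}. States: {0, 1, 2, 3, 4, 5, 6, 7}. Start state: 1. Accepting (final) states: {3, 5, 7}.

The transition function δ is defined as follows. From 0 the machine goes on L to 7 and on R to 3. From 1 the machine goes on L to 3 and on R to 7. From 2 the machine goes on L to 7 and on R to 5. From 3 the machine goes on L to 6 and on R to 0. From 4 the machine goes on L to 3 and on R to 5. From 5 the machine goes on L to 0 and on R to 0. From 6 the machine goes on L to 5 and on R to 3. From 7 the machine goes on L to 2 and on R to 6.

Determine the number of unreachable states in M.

No path from 1 leads to 4; the other 7 states are all reachable.

1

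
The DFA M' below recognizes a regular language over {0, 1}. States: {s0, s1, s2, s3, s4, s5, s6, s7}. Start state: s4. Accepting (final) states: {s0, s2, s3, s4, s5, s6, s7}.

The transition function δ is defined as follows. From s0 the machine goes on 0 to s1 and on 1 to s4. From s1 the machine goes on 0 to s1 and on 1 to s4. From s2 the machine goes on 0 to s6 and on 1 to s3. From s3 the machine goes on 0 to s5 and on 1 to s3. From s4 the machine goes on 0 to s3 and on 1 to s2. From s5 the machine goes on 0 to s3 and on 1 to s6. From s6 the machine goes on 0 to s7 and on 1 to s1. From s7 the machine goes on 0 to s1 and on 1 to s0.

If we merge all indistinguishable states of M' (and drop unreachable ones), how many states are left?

8

All states are reachable from the start state.
Start with accepting vs non-accepting: {s0,s2,s3,s4,s5,s6,s7} | {s1}.
Refine {s0,s2,s3,s4,s5,s6,s7} on symbol 0: members go to different blocks, giving {s2,s3,s4,s5,s6} and {s0,s7}.
Refine {s2,s3,s4,s5,s6} on symbol 0: members go to different blocks, giving {s2,s3,s4,s5} and {s6}.
Split {s2,s3,s4,s5} by δ(·,0) → {s3,s4,s5} and {s2}.
On input 1, block {s3,s4,s5} splits into {s3} and {s4} and {s5}.
Split {s0,s7} by δ(·,1) → {s0} and {s7}.
The partition is now stable with 8 blocks: {s3} | {s1} | {s0} | {s6} | {s2} | {s4} | {s5} | {s7}.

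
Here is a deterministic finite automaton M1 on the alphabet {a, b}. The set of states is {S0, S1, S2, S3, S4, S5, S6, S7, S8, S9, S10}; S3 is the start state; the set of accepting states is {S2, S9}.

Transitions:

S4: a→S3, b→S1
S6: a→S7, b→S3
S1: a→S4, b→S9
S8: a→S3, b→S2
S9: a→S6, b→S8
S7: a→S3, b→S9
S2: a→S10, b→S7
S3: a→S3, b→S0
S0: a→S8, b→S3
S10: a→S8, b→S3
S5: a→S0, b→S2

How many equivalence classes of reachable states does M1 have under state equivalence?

States {S1,S4,S5} cannot be reached from the start state, so discard them.
P0 = {S2,S9} | {S0,S3,S6,S7,S8,S10}.
Refine {S0,S3,S6,S7,S8,S10} on symbol b: members go to different blocks, giving {S0,S3,S6,S10} and {S7,S8}.
Split {S0,S3,S6,S10} by δ(·,a) → {S0,S6,S10} and {S3}.
The partition is now stable with 4 blocks: {S2,S9} | {S0,S6,S10} | {S7,S8} | {S3}.

4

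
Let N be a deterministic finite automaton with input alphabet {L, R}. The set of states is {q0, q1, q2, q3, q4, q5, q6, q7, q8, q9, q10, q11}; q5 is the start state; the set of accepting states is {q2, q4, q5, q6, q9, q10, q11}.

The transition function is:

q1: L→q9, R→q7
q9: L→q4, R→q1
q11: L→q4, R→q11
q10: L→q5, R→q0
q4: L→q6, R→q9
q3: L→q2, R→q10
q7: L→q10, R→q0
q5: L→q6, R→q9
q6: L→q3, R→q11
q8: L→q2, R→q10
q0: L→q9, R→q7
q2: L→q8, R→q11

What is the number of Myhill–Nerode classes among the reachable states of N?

6

All states are reachable from the start state.
Start with accepting vs non-accepting: {q2,q4,q5,q6,q9,q10,q11} | {q0,q1,q3,q7,q8}.
Refine {q2,q4,q5,q6,q9,q10,q11} on symbol L: members go to different blocks, giving {q4,q5,q9,q10,q11} and {q2,q6}.
On input L, block {q4,q5,q9,q10,q11} splits into {q9,q10,q11} and {q4,q5}.
Split {q9,q10,q11} by δ(·,R) → {q9,q10} and {q11}.
On input L, block {q0,q1,q3,q7,q8} splits into {q0,q1,q7} and {q3,q8}.
The partition is now stable with 6 blocks: {q9,q10} | {q0,q1,q7} | {q2,q6} | {q4,q5} | {q11} | {q3,q8}.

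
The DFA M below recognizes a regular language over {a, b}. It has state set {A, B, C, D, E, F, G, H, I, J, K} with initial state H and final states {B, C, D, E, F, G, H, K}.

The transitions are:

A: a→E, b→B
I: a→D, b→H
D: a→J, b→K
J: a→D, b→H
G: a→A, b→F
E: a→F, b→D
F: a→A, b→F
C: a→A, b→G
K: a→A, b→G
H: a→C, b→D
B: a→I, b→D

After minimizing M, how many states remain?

6

Initial partition by acceptance: {B,C,D,E,F,G,H,K} | {A,I,J}.
Refine {B,C,D,E,F,G,H,K} on symbol a: members go to different blocks, giving {B,C,D,F,G,K} and {E,H}.
On input a, block {A,I,J} splits into {I,J} and {A}.
Split {B,C,D,F,G,K} by δ(·,a) → {C,F,G,K} and {B,D}.
Refine {B,D} on symbol b: members go to different blocks, giving {B} and {D}.
Stable partition: {C,F,G,K} | {I,J} | {E,H} | {A} | {B} | {D} — 6 equivalence classes.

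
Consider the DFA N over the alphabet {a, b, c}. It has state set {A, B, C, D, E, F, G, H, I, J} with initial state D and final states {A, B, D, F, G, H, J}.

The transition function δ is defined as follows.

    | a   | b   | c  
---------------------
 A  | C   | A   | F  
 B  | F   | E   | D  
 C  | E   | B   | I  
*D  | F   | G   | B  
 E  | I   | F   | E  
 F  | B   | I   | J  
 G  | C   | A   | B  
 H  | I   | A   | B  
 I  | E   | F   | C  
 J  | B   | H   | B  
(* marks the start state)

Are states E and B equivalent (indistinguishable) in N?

Every state is reachable, so we keep all 10.
Start with accepting vs non-accepting: {A,B,D,F,G,H,J} | {C,E,I}.
On input a, block {A,B,D,F,G,H,J} splits into {B,D,F,J} and {A,G,H}.
Refine {B,D,F,J} on symbol b: members go to different blocks, giving {B,F} and {D,J}.
Stable partition: {B,F} | {C,E,I} | {A,G,H} | {D,J} — 4 equivalence classes.
E and B end up in different blocks, so they are distinguishable. For instance, the string 'ε' is accepted from only B.

No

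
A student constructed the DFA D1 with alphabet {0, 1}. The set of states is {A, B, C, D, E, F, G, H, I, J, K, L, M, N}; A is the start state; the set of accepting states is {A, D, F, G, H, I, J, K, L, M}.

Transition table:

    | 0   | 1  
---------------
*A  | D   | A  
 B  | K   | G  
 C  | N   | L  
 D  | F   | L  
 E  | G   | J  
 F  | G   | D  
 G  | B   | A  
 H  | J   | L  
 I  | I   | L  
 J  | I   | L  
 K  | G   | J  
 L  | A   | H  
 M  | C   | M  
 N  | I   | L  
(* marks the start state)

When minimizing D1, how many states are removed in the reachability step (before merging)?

4

Starting at A and following transitions, the reachable set is {A, B, D, F, G, H, I, J, K, L}. That leaves C, E, M, N unreachable — 4 in total.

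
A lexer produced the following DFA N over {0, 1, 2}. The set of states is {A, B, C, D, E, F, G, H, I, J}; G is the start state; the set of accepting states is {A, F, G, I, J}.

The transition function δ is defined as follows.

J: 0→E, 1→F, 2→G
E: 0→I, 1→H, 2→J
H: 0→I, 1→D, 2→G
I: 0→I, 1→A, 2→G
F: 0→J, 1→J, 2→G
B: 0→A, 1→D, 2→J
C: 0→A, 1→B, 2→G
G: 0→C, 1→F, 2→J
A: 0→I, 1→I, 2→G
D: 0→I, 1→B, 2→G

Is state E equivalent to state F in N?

No

Every state is reachable, so we keep all 10.
P0 = {A,F,G,I,J} | {B,C,D,E,H}.
On input 0, block {A,F,G,I,J} splits into {A,F,I} and {G,J}.
On input 0, block {A,F,I} splits into {A,I} and {F}.
The partition is now stable with 4 blocks: {A,I} | {B,C,D,E,H} | {G,J} | {F}.
E and F end up in different blocks, so they are distinguishable. For instance, the string 'ε' is accepted from only F.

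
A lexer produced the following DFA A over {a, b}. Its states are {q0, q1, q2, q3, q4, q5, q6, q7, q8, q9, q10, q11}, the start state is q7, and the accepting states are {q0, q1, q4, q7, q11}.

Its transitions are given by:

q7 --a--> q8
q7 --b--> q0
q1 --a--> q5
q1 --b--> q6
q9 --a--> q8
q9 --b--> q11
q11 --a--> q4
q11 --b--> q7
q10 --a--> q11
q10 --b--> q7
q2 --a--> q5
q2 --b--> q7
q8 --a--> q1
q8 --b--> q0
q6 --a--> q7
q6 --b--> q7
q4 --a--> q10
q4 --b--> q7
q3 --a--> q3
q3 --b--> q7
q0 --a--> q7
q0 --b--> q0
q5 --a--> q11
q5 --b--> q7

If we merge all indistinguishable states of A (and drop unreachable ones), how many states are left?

8

First remove the unreachable states {q2,q3,q9}; 9 states remain.
Start with accepting vs non-accepting: {q0,q1,q4,q7,q11} | {q5,q6,q8,q10}.
Refine {q0,q1,q4,q7,q11} on symbol a: members go to different blocks, giving {q1,q4,q7} and {q0,q11}.
Split {q1,q4,q7} by δ(·,b) → {q1} and {q4} and {q7}.
Split {q5,q6,q8,q10} by δ(·,a) → {q5,q10} and {q6} and {q8}.
Split {q0,q11} by δ(·,a) → {q0} and {q11}.
Stable partition: {q1} | {q5,q10} | {q0} | {q4} | {q7} | {q6} | {q8} | {q11} — 8 equivalence classes.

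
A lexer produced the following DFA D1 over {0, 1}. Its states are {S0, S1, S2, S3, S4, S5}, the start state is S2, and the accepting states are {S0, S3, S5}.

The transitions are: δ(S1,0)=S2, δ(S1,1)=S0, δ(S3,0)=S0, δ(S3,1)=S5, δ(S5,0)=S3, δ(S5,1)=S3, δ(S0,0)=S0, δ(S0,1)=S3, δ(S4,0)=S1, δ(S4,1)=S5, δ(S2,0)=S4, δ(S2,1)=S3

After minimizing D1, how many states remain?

All states are reachable from the start state.
P0 = {S0,S3,S5} | {S1,S2,S4}.
No further refinement is possible. Final partition (2 blocks): {S0,S3,S5} | {S1,S2,S4}.

2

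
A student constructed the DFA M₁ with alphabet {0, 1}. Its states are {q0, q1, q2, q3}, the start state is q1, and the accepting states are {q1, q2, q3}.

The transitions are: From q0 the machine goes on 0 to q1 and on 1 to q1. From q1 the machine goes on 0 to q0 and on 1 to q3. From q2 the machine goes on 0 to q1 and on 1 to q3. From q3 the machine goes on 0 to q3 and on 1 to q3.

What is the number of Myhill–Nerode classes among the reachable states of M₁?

States {q2} cannot be reached from the start state, so discard them.
Start with accepting vs non-accepting: {q1,q3} | {q0}.
On input 0, block {q1,q3} splits into {q1} and {q3}.
Stable partition: {q1} | {q0} | {q3} — 3 equivalence classes.

3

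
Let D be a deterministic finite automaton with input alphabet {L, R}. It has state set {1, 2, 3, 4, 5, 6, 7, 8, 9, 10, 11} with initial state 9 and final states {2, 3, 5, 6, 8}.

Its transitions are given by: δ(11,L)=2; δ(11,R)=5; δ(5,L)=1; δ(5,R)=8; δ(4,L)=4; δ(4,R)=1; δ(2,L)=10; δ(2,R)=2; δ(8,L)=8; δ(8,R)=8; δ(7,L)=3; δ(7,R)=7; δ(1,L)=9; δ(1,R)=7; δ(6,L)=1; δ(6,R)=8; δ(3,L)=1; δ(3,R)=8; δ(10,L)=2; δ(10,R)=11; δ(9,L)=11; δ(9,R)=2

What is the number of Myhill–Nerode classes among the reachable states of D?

8

States {4,6} cannot be reached from the start state, so discard them.
Initial partition by acceptance: {2,3,5,8} | {1,7,9,10,11}.
On input L, block {2,3,5,8} splits into {2,3,5} and {8}.
Split {2,3,5} by δ(·,R) → {3,5} and {2}.
Refine {1,7,9,10,11} on symbol L: members go to different blocks, giving {1,9} and {10,11} and {7}.
Refine {1,9} on symbol L: members go to different blocks, giving {1} and {9}.
Refine {10,11} on symbol R: members go to different blocks, giving {10} and {11}.
The partition is now stable with 8 blocks: {3,5} | {1} | {8} | {2} | {10} | {7} | {9} | {11}.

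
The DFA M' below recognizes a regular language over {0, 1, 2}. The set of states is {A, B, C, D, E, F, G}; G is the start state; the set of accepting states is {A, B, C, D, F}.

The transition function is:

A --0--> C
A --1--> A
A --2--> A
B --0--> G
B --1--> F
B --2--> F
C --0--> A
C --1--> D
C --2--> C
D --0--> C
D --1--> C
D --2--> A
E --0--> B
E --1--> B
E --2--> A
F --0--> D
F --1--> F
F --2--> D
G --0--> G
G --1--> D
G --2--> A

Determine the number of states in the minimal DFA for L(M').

2

Reachable states from the start: {A,C,D,G}. Unreachable: {B,E,F} — drop them.
Start with accepting vs non-accepting: {A,C,D} | {G}.
The partition is now stable with 2 blocks: {A,C,D} | {G}.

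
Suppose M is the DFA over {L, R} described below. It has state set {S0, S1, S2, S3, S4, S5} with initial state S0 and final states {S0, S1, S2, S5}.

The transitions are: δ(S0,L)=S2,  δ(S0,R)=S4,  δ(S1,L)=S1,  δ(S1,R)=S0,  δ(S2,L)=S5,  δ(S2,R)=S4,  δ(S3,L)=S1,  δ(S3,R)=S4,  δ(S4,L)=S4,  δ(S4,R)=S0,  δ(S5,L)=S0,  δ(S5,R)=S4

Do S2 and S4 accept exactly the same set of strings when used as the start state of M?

First remove the unreachable states {S1,S3}; 4 states remain.
P0 = {S0,S2,S5} | {S4}.
No further refinement is possible. Final partition (2 blocks): {S0,S2,S5} | {S4}.
S2 and S4 end up in different blocks, so they are distinguishable. For instance, the string 'ε' is accepted from only S2.

No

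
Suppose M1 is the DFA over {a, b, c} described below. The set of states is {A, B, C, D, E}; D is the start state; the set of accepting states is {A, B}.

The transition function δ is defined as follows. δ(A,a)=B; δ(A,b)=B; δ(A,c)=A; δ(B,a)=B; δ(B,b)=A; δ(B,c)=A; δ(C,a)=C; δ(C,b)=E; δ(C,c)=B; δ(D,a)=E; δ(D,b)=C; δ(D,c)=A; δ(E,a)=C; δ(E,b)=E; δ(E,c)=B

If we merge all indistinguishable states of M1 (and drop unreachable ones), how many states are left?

2

Every state is reachable, so we keep all 5.
Initial partition by acceptance: {A,B} | {C,D,E}.
The partition is now stable with 2 blocks: {A,B} | {C,D,E}.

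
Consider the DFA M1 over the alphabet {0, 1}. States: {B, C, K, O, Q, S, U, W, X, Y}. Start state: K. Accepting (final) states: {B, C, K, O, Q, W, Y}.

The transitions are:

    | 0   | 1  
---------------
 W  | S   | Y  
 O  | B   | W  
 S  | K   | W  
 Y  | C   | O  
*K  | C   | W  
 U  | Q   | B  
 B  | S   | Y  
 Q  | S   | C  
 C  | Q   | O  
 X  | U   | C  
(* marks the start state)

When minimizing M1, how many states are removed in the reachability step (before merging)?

2

BFS from K reaches {B, C, K, O, Q, S, W, Y}; the 2 state(s) U, X are never visited.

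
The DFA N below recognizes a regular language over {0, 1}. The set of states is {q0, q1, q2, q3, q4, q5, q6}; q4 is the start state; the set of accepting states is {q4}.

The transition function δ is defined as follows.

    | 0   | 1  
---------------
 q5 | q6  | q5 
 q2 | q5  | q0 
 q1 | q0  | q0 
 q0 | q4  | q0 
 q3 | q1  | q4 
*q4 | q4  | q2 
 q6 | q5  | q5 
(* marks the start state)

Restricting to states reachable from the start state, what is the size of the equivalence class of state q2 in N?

1

First remove the unreachable states {q1,q3}; 5 states remain.
Start with accepting vs non-accepting: {q4} | {q0,q2,q5,q6}.
Refine {q0,q2,q5,q6} on symbol 0: members go to different blocks, giving {q2,q5,q6} and {q0}.
On input 1, block {q2,q5,q6} splits into {q5,q6} and {q2}.
Stable partition: {q4} | {q5,q6} | {q0} | {q2} — 4 equivalence classes.
State q2 belongs to the block {q2}, which has 1 states.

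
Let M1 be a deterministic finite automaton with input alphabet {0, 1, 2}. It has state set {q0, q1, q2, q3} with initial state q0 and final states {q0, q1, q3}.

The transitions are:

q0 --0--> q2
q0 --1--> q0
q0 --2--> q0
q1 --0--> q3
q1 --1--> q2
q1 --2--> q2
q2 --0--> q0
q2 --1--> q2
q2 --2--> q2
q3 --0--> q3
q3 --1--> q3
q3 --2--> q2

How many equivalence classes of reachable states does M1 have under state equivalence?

2

First remove the unreachable states {q1,q3}; 2 states remain.
Start with accepting vs non-accepting: {q0} | {q2}.
No further refinement is possible. Final partition (2 blocks): {q0} | {q2}.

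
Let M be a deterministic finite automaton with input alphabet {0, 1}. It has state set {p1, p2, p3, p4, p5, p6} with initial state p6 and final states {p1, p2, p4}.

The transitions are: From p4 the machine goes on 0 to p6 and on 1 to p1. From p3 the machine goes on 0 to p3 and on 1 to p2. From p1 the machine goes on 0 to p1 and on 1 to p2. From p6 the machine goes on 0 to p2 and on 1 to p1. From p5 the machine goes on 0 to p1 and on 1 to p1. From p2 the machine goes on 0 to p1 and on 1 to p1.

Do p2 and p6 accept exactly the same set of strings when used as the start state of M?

First remove the unreachable states {p3,p4,p5}; 3 states remain.
Start with accepting vs non-accepting: {p1,p2} | {p6}.
No further refinement is possible. Final partition (2 blocks): {p1,p2} | {p6}.
p2 and p6 end up in different blocks, so they are distinguishable. For instance, the string 'ε' is accepted from only p2.

No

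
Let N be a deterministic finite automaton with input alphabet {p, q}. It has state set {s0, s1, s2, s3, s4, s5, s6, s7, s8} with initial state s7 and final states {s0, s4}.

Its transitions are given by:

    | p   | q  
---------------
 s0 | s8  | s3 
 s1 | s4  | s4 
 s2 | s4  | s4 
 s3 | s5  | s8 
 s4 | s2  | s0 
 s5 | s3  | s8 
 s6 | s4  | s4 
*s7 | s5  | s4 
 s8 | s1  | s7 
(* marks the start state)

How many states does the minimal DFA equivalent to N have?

6

First remove the unreachable states {s6}; 8 states remain.
P0 = {s0,s4} | {s1,s2,s3,s5,s7,s8}.
Refine {s0,s4} on symbol q: members go to different blocks, giving {s0} and {s4}.
Split {s1,s2,s3,s5,s7,s8} by δ(·,p) → {s3,s5,s7,s8} and {s1,s2}.
Split {s3,s5,s7,s8} by δ(·,p) → {s3,s5,s7} and {s8}.
On input q, block {s3,s5,s7} splits into {s3,s5} and {s7}.
No further refinement is possible. Final partition (6 blocks): {s0} | {s3,s5} | {s4} | {s1,s2} | {s8} | {s7}.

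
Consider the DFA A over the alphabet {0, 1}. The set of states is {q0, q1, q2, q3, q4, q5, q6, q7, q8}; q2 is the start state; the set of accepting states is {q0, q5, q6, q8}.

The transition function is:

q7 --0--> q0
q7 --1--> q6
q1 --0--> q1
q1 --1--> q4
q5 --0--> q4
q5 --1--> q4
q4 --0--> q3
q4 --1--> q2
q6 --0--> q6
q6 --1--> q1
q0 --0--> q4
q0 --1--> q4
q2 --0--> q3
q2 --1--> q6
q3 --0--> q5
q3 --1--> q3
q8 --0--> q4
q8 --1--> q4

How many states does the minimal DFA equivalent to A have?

Reachable states from the start: {q1,q2,q3,q4,q5,q6}. Unreachable: {q0,q7,q8} — drop them.
Start with accepting vs non-accepting: {q5,q6} | {q1,q2,q3,q4}.
Split {q5,q6} by δ(·,0) → {q5} and {q6}.
On input 0, block {q1,q2,q3,q4} splits into {q1,q2,q4} and {q3}.
Refine {q1,q2,q4} on symbol 0: members go to different blocks, giving {q2,q4} and {q1}.
Refine {q2,q4} on symbol 1: members go to different blocks, giving {q2} and {q4}.
Stable partition: {q5} | {q2} | {q6} | {q3} | {q1} | {q4} — 6 equivalence classes.

6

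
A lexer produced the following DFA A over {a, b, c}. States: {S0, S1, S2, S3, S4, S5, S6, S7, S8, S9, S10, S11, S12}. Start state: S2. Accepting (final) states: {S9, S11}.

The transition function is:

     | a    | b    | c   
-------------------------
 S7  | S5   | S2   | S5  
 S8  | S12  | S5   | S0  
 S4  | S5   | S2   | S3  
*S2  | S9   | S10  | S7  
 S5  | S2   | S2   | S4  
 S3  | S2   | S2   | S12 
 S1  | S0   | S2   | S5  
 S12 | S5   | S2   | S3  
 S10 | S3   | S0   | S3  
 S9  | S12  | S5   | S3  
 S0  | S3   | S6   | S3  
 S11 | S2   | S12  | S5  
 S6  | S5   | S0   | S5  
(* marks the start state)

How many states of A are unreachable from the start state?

3

BFS from S2 reaches {S0, S2, S3, S4, S5, S6, S7, S9, S10, S12}; the 3 state(s) S1, S8, S11 are never visited.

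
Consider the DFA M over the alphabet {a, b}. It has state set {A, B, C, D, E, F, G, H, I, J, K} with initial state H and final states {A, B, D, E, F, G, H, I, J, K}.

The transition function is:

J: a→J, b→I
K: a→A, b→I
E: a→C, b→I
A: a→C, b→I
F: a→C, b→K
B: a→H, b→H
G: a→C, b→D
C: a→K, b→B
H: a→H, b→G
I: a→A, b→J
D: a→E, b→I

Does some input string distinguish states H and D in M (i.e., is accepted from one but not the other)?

Yes

Reachable states from the start: {A,B,C,D,E,G,H,I,J,K}. Unreachable: {F} — drop them.
P0 = {A,B,D,E,G,H,I,J,K} | {C}.
On input a, block {A,B,D,E,G,H,I,J,K} splits into {B,D,H,I,J,K} and {A,E,G}.
Split {B,D,H,I,J,K} by δ(·,a) → {B,H,J} and {D,I,K}.
Split {B,H,J} by δ(·,b) → {B} and {H} and {J}.
Split {D,I,K} by δ(·,b) → {D,K} and {I}.
Refine {A,E,G} on symbol b: members go to different blocks, giving {A,E} and {G}.
The partition is now stable with 8 blocks: {B} | {C} | {A,E} | {D,K} | {H} | {J} | {I} | {G}.
H and D end up in different blocks, so they are distinguishable. For instance, the string 'aa' is accepted from only H.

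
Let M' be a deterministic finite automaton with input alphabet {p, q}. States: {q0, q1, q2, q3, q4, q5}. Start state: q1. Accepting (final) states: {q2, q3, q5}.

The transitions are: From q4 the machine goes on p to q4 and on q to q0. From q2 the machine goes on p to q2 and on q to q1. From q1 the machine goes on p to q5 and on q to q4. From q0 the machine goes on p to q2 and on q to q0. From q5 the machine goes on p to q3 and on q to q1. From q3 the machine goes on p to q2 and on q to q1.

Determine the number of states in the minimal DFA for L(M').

Initial partition by acceptance: {q2,q3,q5} | {q0,q1,q4}.
On input p, block {q0,q1,q4} splits into {q0,q1} and {q4}.
On input q, block {q0,q1} splits into {q0} and {q1}.
Stable partition: {q2,q3,q5} | {q0} | {q4} | {q1} — 4 equivalence classes.

4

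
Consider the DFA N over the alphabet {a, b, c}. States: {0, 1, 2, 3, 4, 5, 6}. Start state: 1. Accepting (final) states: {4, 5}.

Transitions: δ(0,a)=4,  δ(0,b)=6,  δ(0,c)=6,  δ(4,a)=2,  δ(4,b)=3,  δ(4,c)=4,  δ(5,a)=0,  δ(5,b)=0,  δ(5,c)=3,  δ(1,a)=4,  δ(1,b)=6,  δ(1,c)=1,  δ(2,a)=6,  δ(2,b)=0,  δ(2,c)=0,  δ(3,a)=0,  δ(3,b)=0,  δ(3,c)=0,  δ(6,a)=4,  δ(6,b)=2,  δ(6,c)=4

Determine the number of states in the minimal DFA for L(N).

6

Reachable states from the start: {0,1,2,3,4,6}. Unreachable: {5} — drop them.
P0 = {4} | {0,1,2,3,6}.
On input a, block {0,1,2,3,6} splits into {0,1,6} and {2,3}.
Split {0,1,6} by δ(·,b) → {0,1} and {6}.
Refine {0,1} on symbol c: members go to different blocks, giving {0} and {1}.
Refine {2,3} on symbol a: members go to different blocks, giving {2} and {3}.
No further refinement is possible. Final partition (6 blocks): {4} | {0} | {2} | {6} | {1} | {3}.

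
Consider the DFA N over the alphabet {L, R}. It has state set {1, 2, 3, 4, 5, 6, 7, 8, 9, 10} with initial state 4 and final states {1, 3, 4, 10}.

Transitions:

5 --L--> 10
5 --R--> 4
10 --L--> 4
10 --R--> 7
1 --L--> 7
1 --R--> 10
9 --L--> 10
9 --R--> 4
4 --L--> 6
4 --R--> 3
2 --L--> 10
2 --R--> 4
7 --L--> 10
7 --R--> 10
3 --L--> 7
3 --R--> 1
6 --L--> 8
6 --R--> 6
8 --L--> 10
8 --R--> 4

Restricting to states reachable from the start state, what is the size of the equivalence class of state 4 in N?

First remove the unreachable states {2,5,9}; 7 states remain.
P0 = {1,3,4,10} | {6,7,8}.
On input L, block {1,3,4,10} splits into {1,3,4} and {10}.
Refine {1,3,4} on symbol R: members go to different blocks, giving {3,4} and {1}.
Split {3,4} by δ(·,R) → {3} and {4}.
On input L, block {6,7,8} splits into {7,8} and {6}.
Split {7,8} by δ(·,R) → {7} and {8}.
Stable partition: {3} | {7} | {10} | {1} | {4} | {6} | {8} — 7 equivalence classes.
State 4 belongs to the block {4}, which has 1 states.

1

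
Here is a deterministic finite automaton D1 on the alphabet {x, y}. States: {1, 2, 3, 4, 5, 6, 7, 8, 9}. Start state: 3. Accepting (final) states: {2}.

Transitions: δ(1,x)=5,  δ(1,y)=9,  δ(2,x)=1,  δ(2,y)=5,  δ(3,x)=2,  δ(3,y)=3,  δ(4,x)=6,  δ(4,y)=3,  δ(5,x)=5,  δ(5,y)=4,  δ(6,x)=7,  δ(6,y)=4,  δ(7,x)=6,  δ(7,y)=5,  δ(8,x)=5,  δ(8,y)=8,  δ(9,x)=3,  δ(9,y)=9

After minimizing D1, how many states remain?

Reachable states from the start: {1,2,3,4,5,6,7,9}. Unreachable: {8} — drop them.
P0 = {2} | {1,3,4,5,6,7,9}.
On input x, block {1,3,4,5,6,7,9} splits into {1,4,5,6,7,9} and {3}.
Refine {1,4,5,6,7,9} on symbol x: members go to different blocks, giving {1,4,5,6,7} and {9}.
On input y, block {1,4,5,6,7} splits into {5,6,7} and {1} and {4}.
Refine {5,6,7} on symbol y: members go to different blocks, giving {5,6} and {7}.
Refine {5,6} on symbol x: members go to different blocks, giving {5} and {6}.
The partition is now stable with 8 blocks: {2} | {5} | {3} | {9} | {1} | {4} | {7} | {6}.

8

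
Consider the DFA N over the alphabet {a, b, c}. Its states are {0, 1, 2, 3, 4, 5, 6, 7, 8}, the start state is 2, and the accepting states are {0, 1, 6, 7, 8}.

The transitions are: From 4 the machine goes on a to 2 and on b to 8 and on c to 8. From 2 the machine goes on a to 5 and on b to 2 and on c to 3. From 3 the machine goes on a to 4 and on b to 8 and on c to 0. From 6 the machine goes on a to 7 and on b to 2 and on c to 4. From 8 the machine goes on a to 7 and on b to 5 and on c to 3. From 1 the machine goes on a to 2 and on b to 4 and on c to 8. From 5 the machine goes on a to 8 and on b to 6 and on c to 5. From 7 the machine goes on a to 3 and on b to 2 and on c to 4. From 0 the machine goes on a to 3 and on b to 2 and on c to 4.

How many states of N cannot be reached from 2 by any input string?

Starting at 2 and following transitions, the reachable set is {0, 2, 3, 4, 5, 6, 7, 8}. That leaves 1 unreachable — 1 in total.

1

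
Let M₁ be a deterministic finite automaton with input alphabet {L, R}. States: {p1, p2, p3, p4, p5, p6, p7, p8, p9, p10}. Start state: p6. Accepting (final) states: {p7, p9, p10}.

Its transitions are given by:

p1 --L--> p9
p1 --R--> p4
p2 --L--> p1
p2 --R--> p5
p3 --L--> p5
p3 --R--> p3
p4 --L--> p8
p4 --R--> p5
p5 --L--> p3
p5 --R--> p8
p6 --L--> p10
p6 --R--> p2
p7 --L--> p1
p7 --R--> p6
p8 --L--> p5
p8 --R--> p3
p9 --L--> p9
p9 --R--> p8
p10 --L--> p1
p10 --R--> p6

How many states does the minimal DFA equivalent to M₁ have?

6

First remove the unreachable states {p7}; 9 states remain.
Start with accepting vs non-accepting: {p9,p10} | {p1,p2,p3,p4,p5,p6,p8}.
Refine {p9,p10} on symbol L: members go to different blocks, giving {p9} and {p10}.
Refine {p1,p2,p3,p4,p5,p6,p8} on symbol L: members go to different blocks, giving {p2,p3,p4,p5,p8} and {p1} and {p6}.
Split {p2,p3,p4,p5,p8} by δ(·,L) → {p3,p4,p5,p8} and {p2}.
The partition is now stable with 6 blocks: {p9} | {p3,p4,p5,p8} | {p10} | {p1} | {p6} | {p2}.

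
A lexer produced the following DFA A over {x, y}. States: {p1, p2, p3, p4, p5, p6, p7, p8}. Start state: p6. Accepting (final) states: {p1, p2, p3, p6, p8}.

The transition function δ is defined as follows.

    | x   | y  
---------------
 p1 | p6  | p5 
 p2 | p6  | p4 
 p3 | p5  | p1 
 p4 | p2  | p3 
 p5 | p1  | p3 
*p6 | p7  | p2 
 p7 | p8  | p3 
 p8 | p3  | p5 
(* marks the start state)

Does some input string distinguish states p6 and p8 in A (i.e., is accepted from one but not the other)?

Yes

Every state is reachable, so we keep all 8.
Start with accepting vs non-accepting: {p1,p2,p3,p6,p8} | {p4,p5,p7}.
Refine {p1,p2,p3,p6,p8} on symbol x: members go to different blocks, giving {p1,p2,p8} and {p3,p6}.
No further refinement is possible. Final partition (3 blocks): {p1,p2,p8} | {p4,p5,p7} | {p3,p6}.
p6 and p8 end up in different blocks, so they are distinguishable. For instance, the string 'x' is accepted from only p8.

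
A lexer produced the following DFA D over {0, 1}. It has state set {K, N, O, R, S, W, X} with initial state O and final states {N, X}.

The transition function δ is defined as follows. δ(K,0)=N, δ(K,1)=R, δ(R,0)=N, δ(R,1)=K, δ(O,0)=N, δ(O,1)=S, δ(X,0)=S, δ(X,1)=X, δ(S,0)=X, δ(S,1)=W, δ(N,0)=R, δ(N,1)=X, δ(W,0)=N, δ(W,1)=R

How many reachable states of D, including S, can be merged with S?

All states are reachable from the start state.
Initial partition by acceptance: {N,X} | {K,O,R,S,W}.
Stable partition: {N,X} | {K,O,R,S,W} — 2 equivalence classes.
The equivalence class containing S is {K,O,R,S,W}, of size 5.

5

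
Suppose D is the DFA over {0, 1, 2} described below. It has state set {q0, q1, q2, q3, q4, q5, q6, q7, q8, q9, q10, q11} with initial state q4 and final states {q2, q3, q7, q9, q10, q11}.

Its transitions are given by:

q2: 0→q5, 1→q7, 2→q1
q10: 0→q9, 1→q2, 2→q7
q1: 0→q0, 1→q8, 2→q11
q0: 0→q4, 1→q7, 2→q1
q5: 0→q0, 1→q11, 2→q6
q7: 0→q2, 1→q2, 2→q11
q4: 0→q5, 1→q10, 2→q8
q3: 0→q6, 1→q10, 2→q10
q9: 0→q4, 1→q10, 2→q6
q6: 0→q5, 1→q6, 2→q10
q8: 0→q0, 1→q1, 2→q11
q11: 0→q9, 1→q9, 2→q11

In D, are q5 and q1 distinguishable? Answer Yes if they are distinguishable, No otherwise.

Reachable states from the start: {q0,q1,q2,q4,q5,q6,q7,q8,q9,q10,q11}. Unreachable: {q3} — drop them.
Start with accepting vs non-accepting: {q2,q7,q9,q10,q11} | {q0,q1,q4,q5,q6,q8}.
Refine {q2,q7,q9,q10,q11} on symbol 0: members go to different blocks, giving {q7,q10,q11} and {q2,q9}.
Refine {q0,q1,q4,q5,q6,q8} on symbol 1: members go to different blocks, giving {q0,q4,q5} and {q1,q6,q8}.
The partition is now stable with 4 blocks: {q7,q10,q11} | {q0,q4,q5} | {q2,q9} | {q1,q6,q8}.
q5 and q1 end up in different blocks, so they are distinguishable. For instance, the string '1' is accepted from only q5.

Yes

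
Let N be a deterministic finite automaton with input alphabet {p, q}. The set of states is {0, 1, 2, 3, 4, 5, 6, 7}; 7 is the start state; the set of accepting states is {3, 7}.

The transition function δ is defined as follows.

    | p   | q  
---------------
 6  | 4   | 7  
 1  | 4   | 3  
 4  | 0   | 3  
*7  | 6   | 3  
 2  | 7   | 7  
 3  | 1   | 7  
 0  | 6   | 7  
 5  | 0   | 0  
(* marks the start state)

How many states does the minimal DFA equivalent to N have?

First remove the unreachable states {2,5}; 6 states remain.
P0 = {3,7} | {0,1,4,6}.
Stable partition: {3,7} | {0,1,4,6} — 2 equivalence classes.

2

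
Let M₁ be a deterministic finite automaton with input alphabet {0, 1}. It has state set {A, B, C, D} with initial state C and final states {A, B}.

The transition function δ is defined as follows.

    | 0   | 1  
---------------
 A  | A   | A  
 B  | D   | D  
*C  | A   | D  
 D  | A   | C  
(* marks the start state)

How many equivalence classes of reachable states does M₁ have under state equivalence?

States {B} cannot be reached from the start state, so discard them.
P0 = {A} | {C,D}.
Stable partition: {A} | {C,D} — 2 equivalence classes.

2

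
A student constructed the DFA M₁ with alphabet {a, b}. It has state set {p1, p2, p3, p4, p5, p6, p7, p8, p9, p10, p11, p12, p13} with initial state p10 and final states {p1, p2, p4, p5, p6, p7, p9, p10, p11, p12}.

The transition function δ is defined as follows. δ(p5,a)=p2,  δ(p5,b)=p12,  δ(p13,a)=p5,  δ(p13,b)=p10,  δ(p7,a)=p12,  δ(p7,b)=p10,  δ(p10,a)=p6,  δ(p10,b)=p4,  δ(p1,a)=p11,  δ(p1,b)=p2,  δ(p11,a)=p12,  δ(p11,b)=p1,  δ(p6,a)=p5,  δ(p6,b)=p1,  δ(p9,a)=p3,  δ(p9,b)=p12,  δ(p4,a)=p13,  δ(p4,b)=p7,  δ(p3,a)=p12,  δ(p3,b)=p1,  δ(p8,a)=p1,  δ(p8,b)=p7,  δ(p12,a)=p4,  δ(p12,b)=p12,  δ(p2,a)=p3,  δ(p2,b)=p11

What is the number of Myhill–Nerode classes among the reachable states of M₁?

Reachable states from the start: {p1,p2,p3,p4,p5,p6,p7,p10,p11,p12,p13}. Unreachable: {p8,p9} — drop them.
Initial partition by acceptance: {p1,p2,p4,p5,p6,p7,p10,p11,p12} | {p3,p13}.
Split {p1,p2,p4,p5,p6,p7,p10,p11,p12} by δ(·,a) → {p1,p5,p6,p7,p10,p11,p12} and {p2,p4}.
Split {p1,p5,p6,p7,p10,p11,p12} by δ(·,a) → {p1,p6,p7,p10,p11} and {p5,p12}.
Split {p1,p6,p7,p10,p11} by δ(·,a) → {p6,p7,p11} and {p1,p10}.
No further refinement is possible. Final partition (5 blocks): {p6,p7,p11} | {p3,p13} | {p2,p4} | {p5,p12} | {p1,p10}.

5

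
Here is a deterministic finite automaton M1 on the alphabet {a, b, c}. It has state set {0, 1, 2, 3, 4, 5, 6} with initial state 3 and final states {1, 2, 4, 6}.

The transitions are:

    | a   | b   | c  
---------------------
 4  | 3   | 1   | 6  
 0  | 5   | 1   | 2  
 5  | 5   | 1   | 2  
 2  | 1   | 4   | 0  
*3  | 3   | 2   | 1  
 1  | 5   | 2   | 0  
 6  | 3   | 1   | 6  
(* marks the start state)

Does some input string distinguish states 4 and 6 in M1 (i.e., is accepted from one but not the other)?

No

All states are reachable from the start state.
Start with accepting vs non-accepting: {1,2,4,6} | {0,3,5}.
Split {1,2,4,6} by δ(·,a) → {1,4,6} and {2}.
Split {1,4,6} by δ(·,b) → {4,6} and {1}.
Refine {0,3,5} on symbol b: members go to different blocks, giving {0,5} and {3}.
The partition is now stable with 5 blocks: {4,6} | {0,5} | {2} | {1} | {3}.
4 and 6 lie in the same block of the stable partition, so they are equivalent — no string distinguishes them.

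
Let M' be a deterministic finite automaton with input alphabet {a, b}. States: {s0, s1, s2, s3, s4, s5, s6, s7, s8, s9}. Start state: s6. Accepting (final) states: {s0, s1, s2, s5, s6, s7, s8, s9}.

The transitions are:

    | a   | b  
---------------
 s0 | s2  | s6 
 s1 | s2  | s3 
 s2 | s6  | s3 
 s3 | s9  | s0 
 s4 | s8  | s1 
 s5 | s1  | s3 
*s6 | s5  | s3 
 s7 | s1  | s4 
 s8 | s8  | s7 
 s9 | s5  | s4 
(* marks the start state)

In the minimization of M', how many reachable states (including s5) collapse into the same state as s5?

4

Every state is reachable, so we keep all 10.
Start with accepting vs non-accepting: {s0,s1,s2,s5,s6,s7,s8,s9} | {s3,s4}.
On input b, block {s0,s1,s2,s5,s6,s7,s8,s9} splits into {s1,s2,s5,s6,s7,s9} and {s0,s8}.
On input a, block {s3,s4} splits into {s3} and {s4}.
On input b, block {s1,s2,s5,s6,s7,s9} splits into {s1,s2,s5,s6} and {s7,s9}.
Split {s0,s8} by δ(·,a) → {s0} and {s8}.
No further refinement is possible. Final partition (6 blocks): {s1,s2,s5,s6} | {s3} | {s0} | {s4} | {s7,s9} | {s8}.
State s5 belongs to the block {s1,s2,s5,s6}, which has 4 states.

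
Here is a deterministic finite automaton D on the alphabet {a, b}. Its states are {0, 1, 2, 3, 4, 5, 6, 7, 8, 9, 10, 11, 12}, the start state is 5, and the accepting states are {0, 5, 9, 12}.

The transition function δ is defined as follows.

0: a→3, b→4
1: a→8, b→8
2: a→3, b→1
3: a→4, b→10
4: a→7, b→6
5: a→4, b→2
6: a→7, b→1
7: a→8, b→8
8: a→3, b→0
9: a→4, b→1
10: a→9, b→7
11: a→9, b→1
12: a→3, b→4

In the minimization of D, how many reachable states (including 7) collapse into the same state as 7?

First remove the unreachable states {11,12}; 11 states remain.
Start with accepting vs non-accepting: {0,5,9} | {1,2,3,4,6,7,8,10}.
Refine {1,2,3,4,6,7,8,10} on symbol a: members go to different blocks, giving {1,2,3,4,6,7,8} and {10}.
Split {1,2,3,4,6,7,8} by δ(·,b) → {1,2,4,6,7} and {3} and {8}.
On input a, block {0,5,9} splits into {5,9} and {0}.
Split {1,2,4,6,7} by δ(·,a) → {1,7} and {4,6} and {2}.
On input b, block {5,9} splits into {5} and {9}.
Split {4,6} by δ(·,b) → {4} and {6}.
No further refinement is possible. Final partition (10 blocks): {5} | {1,7} | {10} | {3} | {8} | {0} | {4} | {2} | {9} | {6}.
State 7 belongs to the block {1,7}, which has 2 states.

2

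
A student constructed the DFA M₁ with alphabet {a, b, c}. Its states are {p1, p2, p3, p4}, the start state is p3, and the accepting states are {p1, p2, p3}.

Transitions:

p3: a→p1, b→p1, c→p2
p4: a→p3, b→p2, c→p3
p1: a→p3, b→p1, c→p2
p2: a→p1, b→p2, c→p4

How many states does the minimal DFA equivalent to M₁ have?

Every state is reachable, so we keep all 4.
Initial partition by acceptance: {p1,p2,p3} | {p4}.
On input c, block {p1,p2,p3} splits into {p1,p3} and {p2}.
Stable partition: {p1,p3} | {p4} | {p2} — 3 equivalence classes.

3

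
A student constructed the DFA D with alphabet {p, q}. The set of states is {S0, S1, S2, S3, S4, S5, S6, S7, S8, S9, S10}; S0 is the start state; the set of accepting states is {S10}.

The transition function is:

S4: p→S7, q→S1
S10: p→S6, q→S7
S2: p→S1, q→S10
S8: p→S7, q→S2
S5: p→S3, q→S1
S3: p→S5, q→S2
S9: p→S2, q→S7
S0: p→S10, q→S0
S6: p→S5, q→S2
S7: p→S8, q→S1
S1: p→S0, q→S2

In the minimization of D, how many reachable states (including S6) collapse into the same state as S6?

First remove the unreachable states {S4,S9}; 9 states remain.
Start with accepting vs non-accepting: {S10} | {S0,S1,S2,S3,S5,S6,S7,S8}.
Split {S0,S1,S2,S3,S5,S6,S7,S8} by δ(·,p) → {S1,S2,S3,S5,S6,S7,S8} and {S0}.
Split {S1,S2,S3,S5,S6,S7,S8} by δ(·,p) → {S2,S3,S5,S6,S7,S8} and {S1}.
Split {S2,S3,S5,S6,S7,S8} by δ(·,p) → {S3,S5,S6,S7,S8} and {S2}.
Refine {S3,S5,S6,S7,S8} on symbol q: members go to different blocks, giving {S3,S6,S8} and {S5,S7}.
The partition is now stable with 6 blocks: {S10} | {S3,S6,S8} | {S0} | {S1} | {S2} | {S5,S7}.
The equivalence class containing S6 is {S3,S6,S8}, of size 3.

3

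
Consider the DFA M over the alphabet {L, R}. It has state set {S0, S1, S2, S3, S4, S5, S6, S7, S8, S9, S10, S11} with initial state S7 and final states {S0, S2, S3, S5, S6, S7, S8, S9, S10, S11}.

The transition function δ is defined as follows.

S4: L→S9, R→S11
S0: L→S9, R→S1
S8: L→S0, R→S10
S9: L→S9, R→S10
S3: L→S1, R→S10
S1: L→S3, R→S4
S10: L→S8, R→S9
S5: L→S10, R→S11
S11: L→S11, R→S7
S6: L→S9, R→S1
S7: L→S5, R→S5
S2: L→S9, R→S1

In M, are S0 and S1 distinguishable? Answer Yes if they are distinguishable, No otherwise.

First remove the unreachable states {S2,S6}; 10 states remain.
P0 = {S0,S3,S5,S7,S8,S9,S10,S11} | {S1,S4}.
Refine {S0,S3,S5,S7,S8,S9,S10,S11} on symbol L: members go to different blocks, giving {S0,S5,S7,S8,S9,S10,S11} and {S3}.
Split {S0,S5,S7,S8,S9,S10,S11} by δ(·,R) → {S5,S7,S8,S9,S10,S11} and {S0}.
On input L, block {S5,S7,S8,S9,S10,S11} splits into {S5,S7,S9,S10,S11} and {S8}.
Split {S5,S7,S9,S10,S11} by δ(·,L) → {S5,S7,S9,S11} and {S10}.
On input L, block {S5,S7,S9,S11} splits into {S7,S9,S11} and {S5}.
Refine {S7,S9,S11} on symbol L: members go to different blocks, giving {S9,S11} and {S7}.
On input R, block {S9,S11} splits into {S9} and {S11}.
Refine {S1,S4} on symbol L: members go to different blocks, giving {S1} and {S4}.
No further refinement is possible. Final partition (10 blocks): {S9} | {S1} | {S3} | {S0} | {S8} | {S10} | {S5} | {S7} | {S11} | {S4}.
S0 and S1 end up in different blocks, so they are distinguishable. For instance, the string 'ε' is accepted from only S0.

Yes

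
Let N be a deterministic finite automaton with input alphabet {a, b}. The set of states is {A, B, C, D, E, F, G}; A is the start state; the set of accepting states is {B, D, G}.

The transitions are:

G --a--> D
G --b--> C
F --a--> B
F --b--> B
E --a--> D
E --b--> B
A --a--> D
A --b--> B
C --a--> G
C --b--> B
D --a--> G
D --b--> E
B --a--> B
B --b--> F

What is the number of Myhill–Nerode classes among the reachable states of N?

All states are reachable from the start state.
P0 = {B,D,G} | {A,C,E,F}.
Stable partition: {B,D,G} | {A,C,E,F} — 2 equivalence classes.

2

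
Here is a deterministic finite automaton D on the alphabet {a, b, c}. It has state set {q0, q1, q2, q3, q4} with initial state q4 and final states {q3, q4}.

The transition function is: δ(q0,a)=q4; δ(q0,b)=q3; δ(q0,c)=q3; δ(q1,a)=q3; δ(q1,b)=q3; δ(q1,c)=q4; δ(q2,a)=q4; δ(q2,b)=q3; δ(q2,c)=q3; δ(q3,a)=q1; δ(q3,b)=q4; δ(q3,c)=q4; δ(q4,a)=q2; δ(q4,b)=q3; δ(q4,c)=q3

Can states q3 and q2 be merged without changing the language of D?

Reachable states from the start: {q1,q2,q3,q4}. Unreachable: {q0} — drop them.
Initial partition by acceptance: {q3,q4} | {q1,q2}.
The partition is now stable with 2 blocks: {q3,q4} | {q1,q2}.
q3 and q2 end up in different blocks, so they are distinguishable. For instance, the string 'ε' is accepted from only q3.

No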